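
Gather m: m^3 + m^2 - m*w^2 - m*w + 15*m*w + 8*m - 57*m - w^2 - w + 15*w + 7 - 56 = m^3 + m^2 + m*(-w^2 + 14*w - 49) - w^2 + 14*w - 49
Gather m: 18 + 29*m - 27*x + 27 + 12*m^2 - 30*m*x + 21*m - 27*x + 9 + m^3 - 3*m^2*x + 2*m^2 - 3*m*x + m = m^3 + m^2*(14 - 3*x) + m*(51 - 33*x) - 54*x + 54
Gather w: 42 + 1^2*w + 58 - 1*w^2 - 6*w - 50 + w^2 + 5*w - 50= 0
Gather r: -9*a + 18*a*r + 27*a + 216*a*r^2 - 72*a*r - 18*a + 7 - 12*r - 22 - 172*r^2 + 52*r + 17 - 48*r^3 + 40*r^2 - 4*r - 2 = -48*r^3 + r^2*(216*a - 132) + r*(36 - 54*a)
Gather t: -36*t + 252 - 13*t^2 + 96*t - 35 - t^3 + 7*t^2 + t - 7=-t^3 - 6*t^2 + 61*t + 210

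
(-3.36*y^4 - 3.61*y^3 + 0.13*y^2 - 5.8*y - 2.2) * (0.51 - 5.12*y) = 17.2032*y^5 + 16.7696*y^4 - 2.5067*y^3 + 29.7623*y^2 + 8.306*y - 1.122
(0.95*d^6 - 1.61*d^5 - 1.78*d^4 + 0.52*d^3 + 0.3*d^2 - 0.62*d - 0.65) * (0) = 0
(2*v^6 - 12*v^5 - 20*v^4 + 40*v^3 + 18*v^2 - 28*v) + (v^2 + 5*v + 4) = 2*v^6 - 12*v^5 - 20*v^4 + 40*v^3 + 19*v^2 - 23*v + 4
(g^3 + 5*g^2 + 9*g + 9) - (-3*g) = g^3 + 5*g^2 + 12*g + 9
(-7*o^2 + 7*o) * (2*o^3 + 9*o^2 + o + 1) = -14*o^5 - 49*o^4 + 56*o^3 + 7*o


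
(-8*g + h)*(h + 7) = -8*g*h - 56*g + h^2 + 7*h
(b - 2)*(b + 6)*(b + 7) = b^3 + 11*b^2 + 16*b - 84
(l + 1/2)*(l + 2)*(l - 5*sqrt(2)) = l^3 - 5*sqrt(2)*l^2 + 5*l^2/2 - 25*sqrt(2)*l/2 + l - 5*sqrt(2)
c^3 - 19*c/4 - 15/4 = (c - 5/2)*(c + 1)*(c + 3/2)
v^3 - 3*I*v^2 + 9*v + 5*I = (v - 5*I)*(v + I)^2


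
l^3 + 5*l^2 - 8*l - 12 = (l - 2)*(l + 1)*(l + 6)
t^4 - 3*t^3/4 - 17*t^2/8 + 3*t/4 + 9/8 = (t - 3/2)*(t - 1)*(t + 3/4)*(t + 1)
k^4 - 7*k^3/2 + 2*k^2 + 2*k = k*(k - 2)^2*(k + 1/2)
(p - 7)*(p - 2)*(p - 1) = p^3 - 10*p^2 + 23*p - 14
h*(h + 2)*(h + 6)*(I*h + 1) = I*h^4 + h^3 + 8*I*h^3 + 8*h^2 + 12*I*h^2 + 12*h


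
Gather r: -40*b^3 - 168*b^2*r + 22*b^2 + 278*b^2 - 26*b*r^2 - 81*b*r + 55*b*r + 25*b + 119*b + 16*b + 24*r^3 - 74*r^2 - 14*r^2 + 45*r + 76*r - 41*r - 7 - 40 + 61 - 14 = -40*b^3 + 300*b^2 + 160*b + 24*r^3 + r^2*(-26*b - 88) + r*(-168*b^2 - 26*b + 80)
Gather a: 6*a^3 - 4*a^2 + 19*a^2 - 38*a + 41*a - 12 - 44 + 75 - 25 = 6*a^3 + 15*a^2 + 3*a - 6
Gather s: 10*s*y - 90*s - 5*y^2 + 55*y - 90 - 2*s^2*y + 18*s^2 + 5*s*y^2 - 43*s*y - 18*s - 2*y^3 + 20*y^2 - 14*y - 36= s^2*(18 - 2*y) + s*(5*y^2 - 33*y - 108) - 2*y^3 + 15*y^2 + 41*y - 126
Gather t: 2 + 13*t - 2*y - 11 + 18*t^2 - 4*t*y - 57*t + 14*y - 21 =18*t^2 + t*(-4*y - 44) + 12*y - 30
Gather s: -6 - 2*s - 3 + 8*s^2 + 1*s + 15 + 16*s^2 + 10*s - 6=24*s^2 + 9*s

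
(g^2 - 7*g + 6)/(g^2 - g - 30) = (g - 1)/(g + 5)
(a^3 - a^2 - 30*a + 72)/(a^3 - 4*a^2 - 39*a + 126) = (a - 4)/(a - 7)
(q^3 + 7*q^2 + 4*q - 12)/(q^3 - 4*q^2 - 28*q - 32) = (q^2 + 5*q - 6)/(q^2 - 6*q - 16)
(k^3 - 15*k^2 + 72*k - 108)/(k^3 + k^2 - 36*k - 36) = (k^2 - 9*k + 18)/(k^2 + 7*k + 6)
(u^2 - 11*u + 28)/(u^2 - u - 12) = (u - 7)/(u + 3)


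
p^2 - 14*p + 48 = (p - 8)*(p - 6)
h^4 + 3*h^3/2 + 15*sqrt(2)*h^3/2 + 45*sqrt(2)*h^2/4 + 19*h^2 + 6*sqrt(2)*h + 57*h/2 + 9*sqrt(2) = (h + 3/2)*(h + sqrt(2)/2)*(h + sqrt(2))*(h + 6*sqrt(2))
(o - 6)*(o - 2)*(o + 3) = o^3 - 5*o^2 - 12*o + 36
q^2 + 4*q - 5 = (q - 1)*(q + 5)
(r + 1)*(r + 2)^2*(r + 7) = r^4 + 12*r^3 + 43*r^2 + 60*r + 28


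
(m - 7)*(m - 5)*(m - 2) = m^3 - 14*m^2 + 59*m - 70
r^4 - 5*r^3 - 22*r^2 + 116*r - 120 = (r - 6)*(r - 2)^2*(r + 5)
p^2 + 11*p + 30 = (p + 5)*(p + 6)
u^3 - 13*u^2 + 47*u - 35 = (u - 7)*(u - 5)*(u - 1)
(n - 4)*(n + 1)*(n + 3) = n^3 - 13*n - 12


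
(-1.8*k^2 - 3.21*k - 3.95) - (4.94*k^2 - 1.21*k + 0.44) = -6.74*k^2 - 2.0*k - 4.39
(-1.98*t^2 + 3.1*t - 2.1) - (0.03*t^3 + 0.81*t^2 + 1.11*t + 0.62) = -0.03*t^3 - 2.79*t^2 + 1.99*t - 2.72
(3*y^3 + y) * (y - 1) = 3*y^4 - 3*y^3 + y^2 - y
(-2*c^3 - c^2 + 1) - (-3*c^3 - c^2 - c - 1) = c^3 + c + 2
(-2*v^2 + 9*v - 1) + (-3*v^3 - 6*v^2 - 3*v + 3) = -3*v^3 - 8*v^2 + 6*v + 2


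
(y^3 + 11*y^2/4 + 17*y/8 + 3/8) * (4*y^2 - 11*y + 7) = 4*y^5 - 59*y^3/4 - 21*y^2/8 + 43*y/4 + 21/8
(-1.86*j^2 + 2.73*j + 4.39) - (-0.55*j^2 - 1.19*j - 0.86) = -1.31*j^2 + 3.92*j + 5.25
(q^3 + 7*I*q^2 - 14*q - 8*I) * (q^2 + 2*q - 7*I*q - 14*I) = q^5 + 2*q^4 + 35*q^3 + 70*q^2 + 90*I*q^2 - 56*q + 180*I*q - 112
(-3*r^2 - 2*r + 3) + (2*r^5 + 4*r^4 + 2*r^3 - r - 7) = 2*r^5 + 4*r^4 + 2*r^3 - 3*r^2 - 3*r - 4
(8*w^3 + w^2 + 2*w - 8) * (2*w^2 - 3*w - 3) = 16*w^5 - 22*w^4 - 23*w^3 - 25*w^2 + 18*w + 24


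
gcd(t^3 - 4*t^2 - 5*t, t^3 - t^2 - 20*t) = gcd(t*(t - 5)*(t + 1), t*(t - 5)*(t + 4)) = t^2 - 5*t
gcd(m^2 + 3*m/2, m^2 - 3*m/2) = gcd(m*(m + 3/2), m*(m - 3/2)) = m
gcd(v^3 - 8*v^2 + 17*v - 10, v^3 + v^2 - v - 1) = v - 1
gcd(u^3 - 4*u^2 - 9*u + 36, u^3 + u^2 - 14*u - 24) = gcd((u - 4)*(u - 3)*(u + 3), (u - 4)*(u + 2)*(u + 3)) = u^2 - u - 12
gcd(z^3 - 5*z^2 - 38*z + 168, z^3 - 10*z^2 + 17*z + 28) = z^2 - 11*z + 28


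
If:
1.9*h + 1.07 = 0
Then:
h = -0.56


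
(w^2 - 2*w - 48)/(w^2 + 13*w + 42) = (w - 8)/(w + 7)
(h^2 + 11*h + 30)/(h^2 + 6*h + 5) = (h + 6)/(h + 1)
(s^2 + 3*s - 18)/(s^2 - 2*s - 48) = (s - 3)/(s - 8)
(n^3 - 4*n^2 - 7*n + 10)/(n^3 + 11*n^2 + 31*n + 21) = (n^3 - 4*n^2 - 7*n + 10)/(n^3 + 11*n^2 + 31*n + 21)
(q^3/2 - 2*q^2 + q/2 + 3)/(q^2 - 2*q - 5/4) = 2*(-q^3 + 4*q^2 - q - 6)/(-4*q^2 + 8*q + 5)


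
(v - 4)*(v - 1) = v^2 - 5*v + 4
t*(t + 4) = t^2 + 4*t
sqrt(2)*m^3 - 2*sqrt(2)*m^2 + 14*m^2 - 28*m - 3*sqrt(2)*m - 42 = (m - 3)*(m + 7*sqrt(2))*(sqrt(2)*m + sqrt(2))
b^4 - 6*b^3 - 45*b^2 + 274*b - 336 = (b - 8)*(b - 3)*(b - 2)*(b + 7)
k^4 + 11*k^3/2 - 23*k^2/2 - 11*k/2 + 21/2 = (k - 3/2)*(k - 1)*(k + 1)*(k + 7)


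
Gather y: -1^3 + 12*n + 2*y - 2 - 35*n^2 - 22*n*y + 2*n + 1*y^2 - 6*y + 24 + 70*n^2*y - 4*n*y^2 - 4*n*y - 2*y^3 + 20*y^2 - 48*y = -35*n^2 + 14*n - 2*y^3 + y^2*(21 - 4*n) + y*(70*n^2 - 26*n - 52) + 21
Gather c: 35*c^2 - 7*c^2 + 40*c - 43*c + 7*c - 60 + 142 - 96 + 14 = 28*c^2 + 4*c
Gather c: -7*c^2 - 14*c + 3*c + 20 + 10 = -7*c^2 - 11*c + 30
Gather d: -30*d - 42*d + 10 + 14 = 24 - 72*d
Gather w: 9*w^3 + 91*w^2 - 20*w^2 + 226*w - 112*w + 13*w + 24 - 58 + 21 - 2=9*w^3 + 71*w^2 + 127*w - 15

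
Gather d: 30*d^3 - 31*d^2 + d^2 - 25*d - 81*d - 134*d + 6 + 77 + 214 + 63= 30*d^3 - 30*d^2 - 240*d + 360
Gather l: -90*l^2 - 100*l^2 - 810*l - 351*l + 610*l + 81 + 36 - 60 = -190*l^2 - 551*l + 57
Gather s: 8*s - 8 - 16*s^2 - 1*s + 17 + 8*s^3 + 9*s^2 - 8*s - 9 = 8*s^3 - 7*s^2 - s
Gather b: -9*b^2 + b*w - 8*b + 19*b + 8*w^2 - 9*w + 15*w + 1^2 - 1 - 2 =-9*b^2 + b*(w + 11) + 8*w^2 + 6*w - 2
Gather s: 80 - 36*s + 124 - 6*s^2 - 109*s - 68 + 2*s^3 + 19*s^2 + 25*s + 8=2*s^3 + 13*s^2 - 120*s + 144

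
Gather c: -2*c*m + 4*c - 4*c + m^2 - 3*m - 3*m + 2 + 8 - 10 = -2*c*m + m^2 - 6*m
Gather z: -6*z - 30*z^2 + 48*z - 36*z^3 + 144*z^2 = -36*z^3 + 114*z^2 + 42*z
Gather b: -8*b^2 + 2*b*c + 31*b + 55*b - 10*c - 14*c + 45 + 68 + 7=-8*b^2 + b*(2*c + 86) - 24*c + 120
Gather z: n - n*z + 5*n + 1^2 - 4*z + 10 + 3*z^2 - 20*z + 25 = 6*n + 3*z^2 + z*(-n - 24) + 36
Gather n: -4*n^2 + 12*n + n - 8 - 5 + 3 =-4*n^2 + 13*n - 10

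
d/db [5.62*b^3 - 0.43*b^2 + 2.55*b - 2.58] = 16.86*b^2 - 0.86*b + 2.55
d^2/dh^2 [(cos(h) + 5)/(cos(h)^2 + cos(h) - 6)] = (-9*(1 - cos(2*h))^2*cos(h) - 19*(1 - cos(2*h))^2 - 145*cos(h) - 278*cos(2*h) - 57*cos(3*h) + 2*cos(5*h) + 126)/(4*(cos(h) - 2)^3*(cos(h) + 3)^3)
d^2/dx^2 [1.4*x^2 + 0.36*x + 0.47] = 2.80000000000000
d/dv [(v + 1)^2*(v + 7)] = 3*(v + 1)*(v + 5)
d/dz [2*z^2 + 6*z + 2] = 4*z + 6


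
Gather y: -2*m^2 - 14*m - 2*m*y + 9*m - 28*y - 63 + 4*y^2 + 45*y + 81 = -2*m^2 - 5*m + 4*y^2 + y*(17 - 2*m) + 18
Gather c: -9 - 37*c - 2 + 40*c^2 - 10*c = 40*c^2 - 47*c - 11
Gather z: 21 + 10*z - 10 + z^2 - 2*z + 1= z^2 + 8*z + 12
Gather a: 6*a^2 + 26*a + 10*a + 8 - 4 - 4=6*a^2 + 36*a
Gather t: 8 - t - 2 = 6 - t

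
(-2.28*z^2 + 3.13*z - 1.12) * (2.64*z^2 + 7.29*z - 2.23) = -6.0192*z^4 - 8.358*z^3 + 24.9453*z^2 - 15.1447*z + 2.4976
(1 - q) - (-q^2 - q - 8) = q^2 + 9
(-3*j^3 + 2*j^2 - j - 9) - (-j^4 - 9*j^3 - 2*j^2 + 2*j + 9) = j^4 + 6*j^3 + 4*j^2 - 3*j - 18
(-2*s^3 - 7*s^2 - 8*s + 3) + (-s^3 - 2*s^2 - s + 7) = -3*s^3 - 9*s^2 - 9*s + 10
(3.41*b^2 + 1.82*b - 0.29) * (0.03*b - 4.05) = 0.1023*b^3 - 13.7559*b^2 - 7.3797*b + 1.1745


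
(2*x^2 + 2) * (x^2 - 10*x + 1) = 2*x^4 - 20*x^3 + 4*x^2 - 20*x + 2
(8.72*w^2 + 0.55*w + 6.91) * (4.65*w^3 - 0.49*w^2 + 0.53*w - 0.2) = 40.548*w^5 - 1.7153*w^4 + 36.4836*w^3 - 4.8384*w^2 + 3.5523*w - 1.382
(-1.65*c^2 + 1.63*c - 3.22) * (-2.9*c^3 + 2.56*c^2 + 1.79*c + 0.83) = 4.785*c^5 - 8.951*c^4 + 10.5573*c^3 - 6.695*c^2 - 4.4109*c - 2.6726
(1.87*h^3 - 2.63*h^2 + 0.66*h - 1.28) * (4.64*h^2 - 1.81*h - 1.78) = 8.6768*h^5 - 15.5879*h^4 + 4.4941*h^3 - 2.4524*h^2 + 1.142*h + 2.2784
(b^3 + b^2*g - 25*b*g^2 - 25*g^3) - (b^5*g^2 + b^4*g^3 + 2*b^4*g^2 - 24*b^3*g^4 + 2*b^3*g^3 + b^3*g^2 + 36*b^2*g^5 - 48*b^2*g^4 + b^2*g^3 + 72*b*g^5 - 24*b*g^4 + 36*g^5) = -b^5*g^2 - b^4*g^3 - 2*b^4*g^2 + 24*b^3*g^4 - 2*b^3*g^3 - b^3*g^2 + b^3 - 36*b^2*g^5 + 48*b^2*g^4 - b^2*g^3 + b^2*g - 72*b*g^5 + 24*b*g^4 - 25*b*g^2 - 36*g^5 - 25*g^3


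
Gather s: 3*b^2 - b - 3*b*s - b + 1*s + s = 3*b^2 - 2*b + s*(2 - 3*b)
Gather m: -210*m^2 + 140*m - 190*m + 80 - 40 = -210*m^2 - 50*m + 40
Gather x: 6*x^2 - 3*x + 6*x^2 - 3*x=12*x^2 - 6*x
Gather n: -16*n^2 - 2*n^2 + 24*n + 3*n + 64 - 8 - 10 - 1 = -18*n^2 + 27*n + 45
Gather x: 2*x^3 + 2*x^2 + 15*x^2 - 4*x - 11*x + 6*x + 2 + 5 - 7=2*x^3 + 17*x^2 - 9*x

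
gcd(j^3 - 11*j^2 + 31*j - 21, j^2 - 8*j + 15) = j - 3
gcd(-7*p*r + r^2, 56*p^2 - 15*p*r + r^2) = 7*p - r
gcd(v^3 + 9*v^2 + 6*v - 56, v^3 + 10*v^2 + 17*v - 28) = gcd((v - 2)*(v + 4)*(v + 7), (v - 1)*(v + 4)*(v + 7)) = v^2 + 11*v + 28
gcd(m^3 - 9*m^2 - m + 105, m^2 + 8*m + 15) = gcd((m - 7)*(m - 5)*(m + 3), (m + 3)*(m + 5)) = m + 3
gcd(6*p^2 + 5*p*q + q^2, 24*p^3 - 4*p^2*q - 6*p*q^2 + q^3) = 2*p + q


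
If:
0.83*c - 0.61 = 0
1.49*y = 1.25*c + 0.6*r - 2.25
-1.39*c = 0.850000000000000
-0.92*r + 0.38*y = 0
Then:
No Solution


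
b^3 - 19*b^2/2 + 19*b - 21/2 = (b - 7)*(b - 3/2)*(b - 1)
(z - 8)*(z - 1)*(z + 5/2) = z^3 - 13*z^2/2 - 29*z/2 + 20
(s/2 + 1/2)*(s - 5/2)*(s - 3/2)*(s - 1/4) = s^4/2 - 13*s^3/8 + s^2/4 + 61*s/32 - 15/32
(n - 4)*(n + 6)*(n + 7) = n^3 + 9*n^2 - 10*n - 168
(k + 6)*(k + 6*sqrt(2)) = k^2 + 6*k + 6*sqrt(2)*k + 36*sqrt(2)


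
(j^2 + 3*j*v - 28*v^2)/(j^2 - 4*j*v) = (j + 7*v)/j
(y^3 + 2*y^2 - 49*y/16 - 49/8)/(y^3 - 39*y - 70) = (y^2 - 49/16)/(y^2 - 2*y - 35)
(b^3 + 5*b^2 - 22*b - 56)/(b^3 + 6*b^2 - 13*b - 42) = (b - 4)/(b - 3)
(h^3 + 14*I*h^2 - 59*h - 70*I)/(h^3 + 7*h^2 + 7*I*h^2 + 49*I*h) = (h^2 + 7*I*h - 10)/(h*(h + 7))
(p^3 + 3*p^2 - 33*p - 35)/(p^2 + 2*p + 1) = (p^2 + 2*p - 35)/(p + 1)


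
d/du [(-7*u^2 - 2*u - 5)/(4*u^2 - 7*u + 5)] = 3*(19*u^2 - 10*u - 15)/(16*u^4 - 56*u^3 + 89*u^2 - 70*u + 25)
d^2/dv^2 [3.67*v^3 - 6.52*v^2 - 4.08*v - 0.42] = 22.02*v - 13.04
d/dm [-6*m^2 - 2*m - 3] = -12*m - 2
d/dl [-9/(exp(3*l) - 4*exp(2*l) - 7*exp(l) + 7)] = (27*exp(2*l) - 72*exp(l) - 63)*exp(l)/(exp(3*l) - 4*exp(2*l) - 7*exp(l) + 7)^2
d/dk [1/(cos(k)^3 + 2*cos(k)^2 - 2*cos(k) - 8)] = (3*cos(k)^2 + 4*cos(k) - 2)*sin(k)/(cos(k)^3 + 2*cos(k)^2 - 2*cos(k) - 8)^2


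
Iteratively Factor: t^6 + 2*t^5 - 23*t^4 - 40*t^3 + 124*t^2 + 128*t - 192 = (t - 1)*(t^5 + 3*t^4 - 20*t^3 - 60*t^2 + 64*t + 192) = (t - 2)*(t - 1)*(t^4 + 5*t^3 - 10*t^2 - 80*t - 96) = (t - 2)*(t - 1)*(t + 2)*(t^3 + 3*t^2 - 16*t - 48) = (t - 2)*(t - 1)*(t + 2)*(t + 3)*(t^2 - 16) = (t - 4)*(t - 2)*(t - 1)*(t + 2)*(t + 3)*(t + 4)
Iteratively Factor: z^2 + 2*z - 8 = (z + 4)*(z - 2)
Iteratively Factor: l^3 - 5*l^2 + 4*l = (l - 1)*(l^2 - 4*l) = (l - 4)*(l - 1)*(l)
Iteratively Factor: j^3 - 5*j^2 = (j - 5)*(j^2) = j*(j - 5)*(j)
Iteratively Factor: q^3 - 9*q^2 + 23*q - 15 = (q - 1)*(q^2 - 8*q + 15) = (q - 3)*(q - 1)*(q - 5)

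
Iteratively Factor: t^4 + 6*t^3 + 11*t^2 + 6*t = (t)*(t^3 + 6*t^2 + 11*t + 6) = t*(t + 2)*(t^2 + 4*t + 3) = t*(t + 1)*(t + 2)*(t + 3)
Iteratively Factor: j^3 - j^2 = (j)*(j^2 - j) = j*(j - 1)*(j)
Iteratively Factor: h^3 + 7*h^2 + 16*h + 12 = (h + 2)*(h^2 + 5*h + 6) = (h + 2)^2*(h + 3)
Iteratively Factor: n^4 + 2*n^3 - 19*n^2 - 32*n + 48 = (n + 3)*(n^3 - n^2 - 16*n + 16) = (n - 1)*(n + 3)*(n^2 - 16) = (n - 4)*(n - 1)*(n + 3)*(n + 4)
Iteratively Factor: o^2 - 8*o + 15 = (o - 3)*(o - 5)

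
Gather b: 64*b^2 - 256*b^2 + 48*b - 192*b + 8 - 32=-192*b^2 - 144*b - 24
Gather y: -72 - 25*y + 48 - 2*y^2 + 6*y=-2*y^2 - 19*y - 24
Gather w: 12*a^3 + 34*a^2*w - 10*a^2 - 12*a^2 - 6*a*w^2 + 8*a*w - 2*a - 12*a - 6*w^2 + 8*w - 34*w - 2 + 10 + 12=12*a^3 - 22*a^2 - 14*a + w^2*(-6*a - 6) + w*(34*a^2 + 8*a - 26) + 20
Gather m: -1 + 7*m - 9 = 7*m - 10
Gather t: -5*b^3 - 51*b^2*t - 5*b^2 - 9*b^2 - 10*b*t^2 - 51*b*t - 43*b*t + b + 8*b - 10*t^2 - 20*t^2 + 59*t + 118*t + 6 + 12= -5*b^3 - 14*b^2 + 9*b + t^2*(-10*b - 30) + t*(-51*b^2 - 94*b + 177) + 18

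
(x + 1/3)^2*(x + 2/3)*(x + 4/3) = x^4 + 8*x^3/3 + 7*x^2/3 + 22*x/27 + 8/81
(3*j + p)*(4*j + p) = 12*j^2 + 7*j*p + p^2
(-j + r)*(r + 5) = -j*r - 5*j + r^2 + 5*r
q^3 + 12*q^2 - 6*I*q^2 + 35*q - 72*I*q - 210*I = (q + 5)*(q + 7)*(q - 6*I)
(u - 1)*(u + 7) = u^2 + 6*u - 7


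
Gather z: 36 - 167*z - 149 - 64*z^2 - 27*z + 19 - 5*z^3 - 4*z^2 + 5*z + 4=-5*z^3 - 68*z^2 - 189*z - 90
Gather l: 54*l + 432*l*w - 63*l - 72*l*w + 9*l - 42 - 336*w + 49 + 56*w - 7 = 360*l*w - 280*w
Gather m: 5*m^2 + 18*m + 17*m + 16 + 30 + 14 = 5*m^2 + 35*m + 60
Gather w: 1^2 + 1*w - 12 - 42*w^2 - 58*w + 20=-42*w^2 - 57*w + 9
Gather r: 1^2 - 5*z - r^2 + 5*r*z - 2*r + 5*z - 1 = -r^2 + r*(5*z - 2)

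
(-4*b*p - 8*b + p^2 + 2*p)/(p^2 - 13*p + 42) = (-4*b*p - 8*b + p^2 + 2*p)/(p^2 - 13*p + 42)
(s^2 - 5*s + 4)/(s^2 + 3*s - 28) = (s - 1)/(s + 7)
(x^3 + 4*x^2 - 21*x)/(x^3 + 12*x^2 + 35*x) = (x - 3)/(x + 5)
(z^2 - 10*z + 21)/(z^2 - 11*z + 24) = (z - 7)/(z - 8)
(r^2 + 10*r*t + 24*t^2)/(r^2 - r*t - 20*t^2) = (r + 6*t)/(r - 5*t)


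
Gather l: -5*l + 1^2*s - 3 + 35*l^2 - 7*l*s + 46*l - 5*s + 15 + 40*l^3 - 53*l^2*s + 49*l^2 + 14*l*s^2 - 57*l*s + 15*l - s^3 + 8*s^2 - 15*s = 40*l^3 + l^2*(84 - 53*s) + l*(14*s^2 - 64*s + 56) - s^3 + 8*s^2 - 19*s + 12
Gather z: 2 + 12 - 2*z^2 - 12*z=-2*z^2 - 12*z + 14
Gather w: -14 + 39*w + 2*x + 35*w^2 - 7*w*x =35*w^2 + w*(39 - 7*x) + 2*x - 14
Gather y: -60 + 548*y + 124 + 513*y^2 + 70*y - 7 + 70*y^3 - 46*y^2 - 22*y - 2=70*y^3 + 467*y^2 + 596*y + 55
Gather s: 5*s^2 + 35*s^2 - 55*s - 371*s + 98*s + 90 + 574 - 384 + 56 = 40*s^2 - 328*s + 336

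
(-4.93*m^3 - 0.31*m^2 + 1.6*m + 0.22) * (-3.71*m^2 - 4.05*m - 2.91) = 18.2903*m^5 + 21.1166*m^4 + 9.6658*m^3 - 6.3941*m^2 - 5.547*m - 0.6402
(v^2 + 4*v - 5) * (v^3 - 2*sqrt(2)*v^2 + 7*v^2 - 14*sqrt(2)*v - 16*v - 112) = v^5 - 2*sqrt(2)*v^4 + 11*v^4 - 22*sqrt(2)*v^3 + 7*v^3 - 211*v^2 - 46*sqrt(2)*v^2 - 368*v + 70*sqrt(2)*v + 560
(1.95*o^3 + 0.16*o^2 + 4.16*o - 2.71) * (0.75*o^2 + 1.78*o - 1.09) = 1.4625*o^5 + 3.591*o^4 + 1.2793*o^3 + 5.1979*o^2 - 9.3582*o + 2.9539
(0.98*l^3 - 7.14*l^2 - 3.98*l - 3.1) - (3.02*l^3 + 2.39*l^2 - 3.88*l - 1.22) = -2.04*l^3 - 9.53*l^2 - 0.1*l - 1.88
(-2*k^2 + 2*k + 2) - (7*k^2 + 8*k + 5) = -9*k^2 - 6*k - 3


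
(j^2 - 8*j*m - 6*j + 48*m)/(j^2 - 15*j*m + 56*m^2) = (j - 6)/(j - 7*m)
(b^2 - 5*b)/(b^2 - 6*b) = (b - 5)/(b - 6)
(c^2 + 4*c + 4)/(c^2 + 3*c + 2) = (c + 2)/(c + 1)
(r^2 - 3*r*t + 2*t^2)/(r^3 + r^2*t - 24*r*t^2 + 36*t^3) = (r - t)/(r^2 + 3*r*t - 18*t^2)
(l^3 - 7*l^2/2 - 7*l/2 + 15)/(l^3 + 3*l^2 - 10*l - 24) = (l - 5/2)/(l + 4)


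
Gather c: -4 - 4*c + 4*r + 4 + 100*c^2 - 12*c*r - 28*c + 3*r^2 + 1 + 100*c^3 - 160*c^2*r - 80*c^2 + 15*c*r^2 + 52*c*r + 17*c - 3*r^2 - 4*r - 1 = 100*c^3 + c^2*(20 - 160*r) + c*(15*r^2 + 40*r - 15)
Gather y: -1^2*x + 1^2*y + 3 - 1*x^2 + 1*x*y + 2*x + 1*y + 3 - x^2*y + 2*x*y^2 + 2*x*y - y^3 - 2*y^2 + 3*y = -x^2 + x - y^3 + y^2*(2*x - 2) + y*(-x^2 + 3*x + 5) + 6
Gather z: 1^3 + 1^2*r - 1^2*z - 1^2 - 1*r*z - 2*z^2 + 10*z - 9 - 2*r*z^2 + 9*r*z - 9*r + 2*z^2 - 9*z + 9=-2*r*z^2 + 8*r*z - 8*r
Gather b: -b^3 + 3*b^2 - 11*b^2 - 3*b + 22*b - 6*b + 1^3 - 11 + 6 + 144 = -b^3 - 8*b^2 + 13*b + 140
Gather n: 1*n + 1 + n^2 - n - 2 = n^2 - 1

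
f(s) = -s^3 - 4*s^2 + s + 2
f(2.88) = -52.19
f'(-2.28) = 3.64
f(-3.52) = -7.47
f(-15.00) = 2462.00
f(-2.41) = -9.64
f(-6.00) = 68.00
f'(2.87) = -46.67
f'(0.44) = -3.10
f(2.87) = -51.72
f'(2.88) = -46.92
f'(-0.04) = 1.32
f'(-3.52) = -8.01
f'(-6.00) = -59.00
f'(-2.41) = 2.86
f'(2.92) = -47.94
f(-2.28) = -9.22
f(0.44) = 1.58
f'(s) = -3*s^2 - 8*s + 1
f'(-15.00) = -554.00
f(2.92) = -54.08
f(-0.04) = 1.95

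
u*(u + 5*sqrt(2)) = u^2 + 5*sqrt(2)*u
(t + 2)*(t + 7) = t^2 + 9*t + 14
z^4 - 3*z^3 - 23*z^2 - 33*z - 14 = (z - 7)*(z + 1)^2*(z + 2)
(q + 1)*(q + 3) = q^2 + 4*q + 3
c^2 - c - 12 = (c - 4)*(c + 3)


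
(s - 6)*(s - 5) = s^2 - 11*s + 30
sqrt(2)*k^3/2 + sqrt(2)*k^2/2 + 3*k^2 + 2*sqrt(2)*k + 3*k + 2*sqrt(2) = (k + sqrt(2))*(k + 2*sqrt(2))*(sqrt(2)*k/2 + sqrt(2)/2)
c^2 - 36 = (c - 6)*(c + 6)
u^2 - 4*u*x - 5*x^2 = (u - 5*x)*(u + x)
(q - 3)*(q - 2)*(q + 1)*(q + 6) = q^4 + 2*q^3 - 23*q^2 + 12*q + 36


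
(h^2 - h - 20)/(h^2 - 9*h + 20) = (h + 4)/(h - 4)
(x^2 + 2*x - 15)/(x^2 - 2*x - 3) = (x + 5)/(x + 1)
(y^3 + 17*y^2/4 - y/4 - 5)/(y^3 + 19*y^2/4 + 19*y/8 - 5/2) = 2*(y - 1)/(2*y - 1)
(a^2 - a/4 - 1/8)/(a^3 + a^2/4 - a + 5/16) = 2*(4*a + 1)/(8*a^2 + 6*a - 5)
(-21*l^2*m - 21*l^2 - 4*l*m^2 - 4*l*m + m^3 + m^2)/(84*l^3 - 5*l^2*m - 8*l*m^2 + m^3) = (-m - 1)/(4*l - m)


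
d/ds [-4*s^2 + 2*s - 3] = 2 - 8*s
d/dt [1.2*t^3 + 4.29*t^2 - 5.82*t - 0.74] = 3.6*t^2 + 8.58*t - 5.82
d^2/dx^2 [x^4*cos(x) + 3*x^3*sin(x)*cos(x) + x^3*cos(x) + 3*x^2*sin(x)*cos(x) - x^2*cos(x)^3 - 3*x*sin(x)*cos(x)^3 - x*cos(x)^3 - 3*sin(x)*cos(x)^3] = -x^4*cos(x) - 8*x^3*sin(x) - 6*x^3*sin(2*x) - x^3*cos(x) - 6*x^2*sin(x) - 6*x^2*sin(2*x) + 51*x^2*cos(x)/4 + 18*x^2*cos(2*x) + 9*x^2*cos(3*x)/4 + 3*x*sin(x) + 12*x*sin(2*x) + 3*x*sin(3*x) + 6*x*sin(4*x) + 27*x*cos(x)/4 + 12*x*cos(2*x) + 9*x*cos(3*x)/4 + 3*sin(x)/2 + 6*sin(2*x) + 3*sin(3*x)/2 + 6*sin(4*x) - 3*cos(x)/2 - 6*cos(2*x)^2 - 3*cos(2*x) - cos(3*x)/2 + 3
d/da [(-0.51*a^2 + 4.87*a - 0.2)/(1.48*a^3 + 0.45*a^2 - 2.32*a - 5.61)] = (0.7548*a^4 - 14.4152*a^3 - 0.1203*a^2 + 5.9022*a - 27.7847)/(2.1904*a^6 + 1.332*a^5 - 6.6647*a^4 - 18.6936*a^3 + 0.333399999999999*a^2 + 26.0304*a + 31.4721)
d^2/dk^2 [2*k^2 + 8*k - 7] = 4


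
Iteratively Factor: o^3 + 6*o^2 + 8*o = (o + 4)*(o^2 + 2*o) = (o + 2)*(o + 4)*(o)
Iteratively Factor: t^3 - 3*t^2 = (t)*(t^2 - 3*t) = t*(t - 3)*(t)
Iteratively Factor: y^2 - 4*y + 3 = (y - 3)*(y - 1)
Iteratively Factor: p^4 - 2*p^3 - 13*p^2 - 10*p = (p)*(p^3 - 2*p^2 - 13*p - 10) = p*(p - 5)*(p^2 + 3*p + 2) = p*(p - 5)*(p + 1)*(p + 2)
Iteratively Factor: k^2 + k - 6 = (k - 2)*(k + 3)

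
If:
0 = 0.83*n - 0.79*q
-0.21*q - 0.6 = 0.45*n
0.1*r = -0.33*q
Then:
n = -0.89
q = -0.94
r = 3.10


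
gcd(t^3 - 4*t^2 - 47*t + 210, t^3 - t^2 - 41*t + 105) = t^2 + 2*t - 35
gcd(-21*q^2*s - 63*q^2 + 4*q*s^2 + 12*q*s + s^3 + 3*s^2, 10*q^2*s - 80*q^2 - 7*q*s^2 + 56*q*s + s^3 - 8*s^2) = 1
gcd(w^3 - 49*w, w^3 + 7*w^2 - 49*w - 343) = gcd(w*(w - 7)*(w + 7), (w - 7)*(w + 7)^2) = w^2 - 49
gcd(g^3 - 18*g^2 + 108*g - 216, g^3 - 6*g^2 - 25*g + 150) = g - 6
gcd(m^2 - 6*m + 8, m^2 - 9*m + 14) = m - 2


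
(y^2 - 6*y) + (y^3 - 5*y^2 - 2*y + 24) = y^3 - 4*y^2 - 8*y + 24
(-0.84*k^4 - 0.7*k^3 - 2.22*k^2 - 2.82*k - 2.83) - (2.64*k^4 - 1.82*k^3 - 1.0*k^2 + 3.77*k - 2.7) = -3.48*k^4 + 1.12*k^3 - 1.22*k^2 - 6.59*k - 0.13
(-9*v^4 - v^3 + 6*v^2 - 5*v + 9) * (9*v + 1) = -81*v^5 - 18*v^4 + 53*v^3 - 39*v^2 + 76*v + 9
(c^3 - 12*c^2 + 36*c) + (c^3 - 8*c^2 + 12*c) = 2*c^3 - 20*c^2 + 48*c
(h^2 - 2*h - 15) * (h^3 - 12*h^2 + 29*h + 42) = h^5 - 14*h^4 + 38*h^3 + 164*h^2 - 519*h - 630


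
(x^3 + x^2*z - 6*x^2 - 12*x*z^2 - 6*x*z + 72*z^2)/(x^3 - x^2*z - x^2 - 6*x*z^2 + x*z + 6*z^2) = (x^2 + 4*x*z - 6*x - 24*z)/(x^2 + 2*x*z - x - 2*z)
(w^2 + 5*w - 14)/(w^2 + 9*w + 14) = (w - 2)/(w + 2)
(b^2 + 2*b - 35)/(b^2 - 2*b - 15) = (b + 7)/(b + 3)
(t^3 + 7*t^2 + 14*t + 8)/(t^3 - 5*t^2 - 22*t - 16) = (t + 4)/(t - 8)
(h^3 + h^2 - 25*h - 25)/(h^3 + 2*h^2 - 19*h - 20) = (h - 5)/(h - 4)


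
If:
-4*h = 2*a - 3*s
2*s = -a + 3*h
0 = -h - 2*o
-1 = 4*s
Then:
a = -1/40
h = -7/40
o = 7/80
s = -1/4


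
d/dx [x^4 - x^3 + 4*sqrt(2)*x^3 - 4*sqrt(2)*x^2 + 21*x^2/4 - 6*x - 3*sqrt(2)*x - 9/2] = 4*x^3 - 3*x^2 + 12*sqrt(2)*x^2 - 8*sqrt(2)*x + 21*x/2 - 6 - 3*sqrt(2)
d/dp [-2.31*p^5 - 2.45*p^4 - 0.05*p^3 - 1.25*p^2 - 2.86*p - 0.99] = -11.55*p^4 - 9.8*p^3 - 0.15*p^2 - 2.5*p - 2.86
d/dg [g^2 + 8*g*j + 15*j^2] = 2*g + 8*j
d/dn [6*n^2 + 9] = 12*n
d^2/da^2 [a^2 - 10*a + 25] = 2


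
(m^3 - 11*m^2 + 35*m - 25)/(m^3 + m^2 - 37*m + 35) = (m - 5)/(m + 7)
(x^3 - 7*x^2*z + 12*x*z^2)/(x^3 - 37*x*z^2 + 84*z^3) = x/(x + 7*z)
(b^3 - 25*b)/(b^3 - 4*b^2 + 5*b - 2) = b*(b^2 - 25)/(b^3 - 4*b^2 + 5*b - 2)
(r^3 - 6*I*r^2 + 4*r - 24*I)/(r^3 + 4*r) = (r - 6*I)/r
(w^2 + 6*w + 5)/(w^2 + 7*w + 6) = (w + 5)/(w + 6)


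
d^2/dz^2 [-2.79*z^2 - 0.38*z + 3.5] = -5.58000000000000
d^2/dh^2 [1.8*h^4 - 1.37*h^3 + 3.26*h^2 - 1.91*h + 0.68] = 21.6*h^2 - 8.22*h + 6.52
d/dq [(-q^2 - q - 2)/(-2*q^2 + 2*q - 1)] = (-4*q^2 - 6*q + 5)/(4*q^4 - 8*q^3 + 8*q^2 - 4*q + 1)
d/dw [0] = 0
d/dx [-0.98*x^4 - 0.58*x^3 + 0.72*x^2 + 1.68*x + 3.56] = -3.92*x^3 - 1.74*x^2 + 1.44*x + 1.68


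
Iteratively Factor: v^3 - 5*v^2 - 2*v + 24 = (v - 3)*(v^2 - 2*v - 8) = (v - 3)*(v + 2)*(v - 4)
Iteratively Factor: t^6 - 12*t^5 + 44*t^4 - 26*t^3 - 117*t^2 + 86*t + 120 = (t - 3)*(t^5 - 9*t^4 + 17*t^3 + 25*t^2 - 42*t - 40) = (t - 3)*(t + 1)*(t^4 - 10*t^3 + 27*t^2 - 2*t - 40) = (t - 3)*(t - 2)*(t + 1)*(t^3 - 8*t^2 + 11*t + 20) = (t - 3)*(t - 2)*(t + 1)^2*(t^2 - 9*t + 20) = (t - 5)*(t - 3)*(t - 2)*(t + 1)^2*(t - 4)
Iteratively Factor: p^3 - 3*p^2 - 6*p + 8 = (p - 1)*(p^2 - 2*p - 8) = (p - 4)*(p - 1)*(p + 2)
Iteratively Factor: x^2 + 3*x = (x)*(x + 3)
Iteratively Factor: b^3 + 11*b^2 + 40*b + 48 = (b + 4)*(b^2 + 7*b + 12) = (b + 3)*(b + 4)*(b + 4)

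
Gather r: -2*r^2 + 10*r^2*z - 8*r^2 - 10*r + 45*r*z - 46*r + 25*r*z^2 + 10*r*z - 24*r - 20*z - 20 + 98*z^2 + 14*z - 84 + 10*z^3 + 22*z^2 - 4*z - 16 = r^2*(10*z - 10) + r*(25*z^2 + 55*z - 80) + 10*z^3 + 120*z^2 - 10*z - 120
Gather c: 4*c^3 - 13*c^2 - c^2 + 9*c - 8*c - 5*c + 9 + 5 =4*c^3 - 14*c^2 - 4*c + 14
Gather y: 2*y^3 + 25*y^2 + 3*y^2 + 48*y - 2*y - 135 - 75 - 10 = 2*y^3 + 28*y^2 + 46*y - 220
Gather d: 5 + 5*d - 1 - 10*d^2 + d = -10*d^2 + 6*d + 4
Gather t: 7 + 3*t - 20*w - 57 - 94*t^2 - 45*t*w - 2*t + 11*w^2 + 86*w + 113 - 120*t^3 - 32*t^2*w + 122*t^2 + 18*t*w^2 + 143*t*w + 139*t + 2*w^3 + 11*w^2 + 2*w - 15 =-120*t^3 + t^2*(28 - 32*w) + t*(18*w^2 + 98*w + 140) + 2*w^3 + 22*w^2 + 68*w + 48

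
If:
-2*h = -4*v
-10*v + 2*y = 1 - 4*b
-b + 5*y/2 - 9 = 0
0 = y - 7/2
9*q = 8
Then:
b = -1/4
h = 1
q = 8/9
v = 1/2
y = 7/2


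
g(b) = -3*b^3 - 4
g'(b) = -9*b^2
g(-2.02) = 20.73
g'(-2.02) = -36.72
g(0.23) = -4.04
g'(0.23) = -0.48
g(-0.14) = -3.99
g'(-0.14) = -0.18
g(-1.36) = 3.55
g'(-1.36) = -16.65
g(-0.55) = -3.50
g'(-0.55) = -2.72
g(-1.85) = 14.99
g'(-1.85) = -30.80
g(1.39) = -12.06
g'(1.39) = -17.39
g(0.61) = -4.68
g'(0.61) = -3.35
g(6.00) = -652.00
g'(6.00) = -324.00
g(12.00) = -5188.00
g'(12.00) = -1296.00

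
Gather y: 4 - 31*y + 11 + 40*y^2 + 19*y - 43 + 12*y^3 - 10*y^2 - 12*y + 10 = 12*y^3 + 30*y^2 - 24*y - 18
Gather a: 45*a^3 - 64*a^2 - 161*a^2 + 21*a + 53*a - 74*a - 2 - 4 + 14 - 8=45*a^3 - 225*a^2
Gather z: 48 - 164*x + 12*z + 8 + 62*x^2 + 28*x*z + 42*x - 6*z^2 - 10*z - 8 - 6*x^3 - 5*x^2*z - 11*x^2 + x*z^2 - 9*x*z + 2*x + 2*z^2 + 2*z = -6*x^3 + 51*x^2 - 120*x + z^2*(x - 4) + z*(-5*x^2 + 19*x + 4) + 48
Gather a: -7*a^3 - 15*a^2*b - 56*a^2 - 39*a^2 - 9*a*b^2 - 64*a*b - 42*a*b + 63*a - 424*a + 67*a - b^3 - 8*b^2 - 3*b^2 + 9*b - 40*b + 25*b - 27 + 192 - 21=-7*a^3 + a^2*(-15*b - 95) + a*(-9*b^2 - 106*b - 294) - b^3 - 11*b^2 - 6*b + 144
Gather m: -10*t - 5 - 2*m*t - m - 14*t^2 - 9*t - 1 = m*(-2*t - 1) - 14*t^2 - 19*t - 6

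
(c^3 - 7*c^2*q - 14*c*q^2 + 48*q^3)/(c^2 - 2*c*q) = c - 5*q - 24*q^2/c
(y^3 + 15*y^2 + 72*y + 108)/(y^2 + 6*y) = y + 9 + 18/y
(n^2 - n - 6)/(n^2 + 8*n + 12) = (n - 3)/(n + 6)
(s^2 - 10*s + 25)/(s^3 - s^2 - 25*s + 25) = (s - 5)/(s^2 + 4*s - 5)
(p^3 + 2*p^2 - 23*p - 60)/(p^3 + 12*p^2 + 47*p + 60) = (p - 5)/(p + 5)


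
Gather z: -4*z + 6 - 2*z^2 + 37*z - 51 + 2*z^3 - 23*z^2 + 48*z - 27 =2*z^3 - 25*z^2 + 81*z - 72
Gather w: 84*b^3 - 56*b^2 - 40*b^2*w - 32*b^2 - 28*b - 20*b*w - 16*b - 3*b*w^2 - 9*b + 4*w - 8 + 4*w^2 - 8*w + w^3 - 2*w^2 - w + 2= 84*b^3 - 88*b^2 - 53*b + w^3 + w^2*(2 - 3*b) + w*(-40*b^2 - 20*b - 5) - 6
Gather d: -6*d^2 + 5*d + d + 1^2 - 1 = -6*d^2 + 6*d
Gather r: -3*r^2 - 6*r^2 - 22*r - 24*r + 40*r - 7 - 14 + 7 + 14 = -9*r^2 - 6*r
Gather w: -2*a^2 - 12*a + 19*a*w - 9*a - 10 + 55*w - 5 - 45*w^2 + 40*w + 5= -2*a^2 - 21*a - 45*w^2 + w*(19*a + 95) - 10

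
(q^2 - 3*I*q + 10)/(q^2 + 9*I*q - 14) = (q - 5*I)/(q + 7*I)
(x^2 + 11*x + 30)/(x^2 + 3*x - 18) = (x + 5)/(x - 3)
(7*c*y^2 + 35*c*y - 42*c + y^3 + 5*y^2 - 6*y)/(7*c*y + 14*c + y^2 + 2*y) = (y^2 + 5*y - 6)/(y + 2)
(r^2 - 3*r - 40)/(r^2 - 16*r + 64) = (r + 5)/(r - 8)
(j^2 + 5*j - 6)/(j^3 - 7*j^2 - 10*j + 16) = (j + 6)/(j^2 - 6*j - 16)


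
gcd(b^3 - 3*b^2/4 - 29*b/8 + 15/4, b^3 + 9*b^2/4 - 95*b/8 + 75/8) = b^2 - 11*b/4 + 15/8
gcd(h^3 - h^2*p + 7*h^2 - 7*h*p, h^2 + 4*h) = h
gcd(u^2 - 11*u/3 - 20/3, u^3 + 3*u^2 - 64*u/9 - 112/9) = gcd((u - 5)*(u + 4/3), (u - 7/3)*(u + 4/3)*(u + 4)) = u + 4/3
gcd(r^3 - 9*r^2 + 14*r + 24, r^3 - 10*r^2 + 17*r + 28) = r^2 - 3*r - 4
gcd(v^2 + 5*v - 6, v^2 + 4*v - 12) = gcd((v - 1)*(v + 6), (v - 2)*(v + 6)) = v + 6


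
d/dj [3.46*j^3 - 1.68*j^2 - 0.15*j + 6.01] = 10.38*j^2 - 3.36*j - 0.15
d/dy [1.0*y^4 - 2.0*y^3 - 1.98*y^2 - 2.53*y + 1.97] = 4.0*y^3 - 6.0*y^2 - 3.96*y - 2.53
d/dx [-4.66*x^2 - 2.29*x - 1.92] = -9.32*x - 2.29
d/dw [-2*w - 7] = -2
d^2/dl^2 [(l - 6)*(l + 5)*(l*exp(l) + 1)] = l^3*exp(l) + 5*l^2*exp(l) - 28*l*exp(l) - 62*exp(l) + 2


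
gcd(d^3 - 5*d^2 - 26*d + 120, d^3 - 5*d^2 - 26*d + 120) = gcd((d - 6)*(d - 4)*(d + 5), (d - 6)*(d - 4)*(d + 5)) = d^3 - 5*d^2 - 26*d + 120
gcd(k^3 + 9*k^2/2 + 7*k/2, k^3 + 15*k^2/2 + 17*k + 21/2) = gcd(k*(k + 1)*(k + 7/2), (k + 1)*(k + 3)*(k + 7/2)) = k^2 + 9*k/2 + 7/2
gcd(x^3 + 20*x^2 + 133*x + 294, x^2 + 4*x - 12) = x + 6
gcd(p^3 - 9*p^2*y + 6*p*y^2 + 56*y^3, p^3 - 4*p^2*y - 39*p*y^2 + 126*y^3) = -p + 7*y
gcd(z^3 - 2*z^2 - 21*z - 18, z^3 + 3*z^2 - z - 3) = z^2 + 4*z + 3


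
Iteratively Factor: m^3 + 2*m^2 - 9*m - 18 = (m - 3)*(m^2 + 5*m + 6) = (m - 3)*(m + 2)*(m + 3)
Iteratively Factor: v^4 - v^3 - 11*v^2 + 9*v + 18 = (v + 1)*(v^3 - 2*v^2 - 9*v + 18) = (v + 1)*(v + 3)*(v^2 - 5*v + 6) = (v - 2)*(v + 1)*(v + 3)*(v - 3)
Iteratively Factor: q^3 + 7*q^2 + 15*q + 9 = (q + 1)*(q^2 + 6*q + 9) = (q + 1)*(q + 3)*(q + 3)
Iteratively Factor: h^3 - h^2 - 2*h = (h - 2)*(h^2 + h) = (h - 2)*(h + 1)*(h)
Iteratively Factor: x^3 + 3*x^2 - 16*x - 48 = (x - 4)*(x^2 + 7*x + 12) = (x - 4)*(x + 3)*(x + 4)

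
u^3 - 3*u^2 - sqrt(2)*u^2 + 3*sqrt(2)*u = u*(u - 3)*(u - sqrt(2))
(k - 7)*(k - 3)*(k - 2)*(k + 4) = k^4 - 8*k^3 - 7*k^2 + 122*k - 168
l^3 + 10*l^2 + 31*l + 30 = (l + 2)*(l + 3)*(l + 5)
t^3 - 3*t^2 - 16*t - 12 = (t - 6)*(t + 1)*(t + 2)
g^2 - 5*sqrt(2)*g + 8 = (g - 4*sqrt(2))*(g - sqrt(2))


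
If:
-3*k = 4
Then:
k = -4/3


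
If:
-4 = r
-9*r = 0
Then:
No Solution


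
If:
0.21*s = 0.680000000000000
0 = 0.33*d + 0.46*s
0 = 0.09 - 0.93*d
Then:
No Solution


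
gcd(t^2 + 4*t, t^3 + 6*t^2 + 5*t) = t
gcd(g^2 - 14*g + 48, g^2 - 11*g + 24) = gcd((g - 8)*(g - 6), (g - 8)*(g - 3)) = g - 8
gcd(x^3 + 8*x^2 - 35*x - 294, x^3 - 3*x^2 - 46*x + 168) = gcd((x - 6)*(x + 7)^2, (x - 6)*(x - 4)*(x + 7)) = x^2 + x - 42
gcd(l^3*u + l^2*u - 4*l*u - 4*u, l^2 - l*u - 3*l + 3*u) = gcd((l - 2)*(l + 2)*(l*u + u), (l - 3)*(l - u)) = 1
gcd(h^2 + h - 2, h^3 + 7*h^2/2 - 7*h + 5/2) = h - 1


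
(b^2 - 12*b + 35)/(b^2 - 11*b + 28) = (b - 5)/(b - 4)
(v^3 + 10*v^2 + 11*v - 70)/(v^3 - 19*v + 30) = (v + 7)/(v - 3)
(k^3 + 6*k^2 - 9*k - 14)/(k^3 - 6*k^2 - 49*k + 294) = (k^2 - k - 2)/(k^2 - 13*k + 42)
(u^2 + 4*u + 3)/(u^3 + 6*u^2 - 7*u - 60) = (u^2 + 4*u + 3)/(u^3 + 6*u^2 - 7*u - 60)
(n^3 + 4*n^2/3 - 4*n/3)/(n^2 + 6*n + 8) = n*(3*n - 2)/(3*(n + 4))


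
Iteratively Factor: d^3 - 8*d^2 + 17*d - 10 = (d - 2)*(d^2 - 6*d + 5) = (d - 5)*(d - 2)*(d - 1)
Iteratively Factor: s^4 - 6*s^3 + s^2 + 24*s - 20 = (s - 5)*(s^3 - s^2 - 4*s + 4) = (s - 5)*(s + 2)*(s^2 - 3*s + 2) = (s - 5)*(s - 1)*(s + 2)*(s - 2)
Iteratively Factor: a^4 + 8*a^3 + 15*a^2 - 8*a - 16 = (a + 4)*(a^3 + 4*a^2 - a - 4) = (a - 1)*(a + 4)*(a^2 + 5*a + 4) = (a - 1)*(a + 4)^2*(a + 1)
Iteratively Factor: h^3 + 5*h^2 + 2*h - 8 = (h + 4)*(h^2 + h - 2) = (h + 2)*(h + 4)*(h - 1)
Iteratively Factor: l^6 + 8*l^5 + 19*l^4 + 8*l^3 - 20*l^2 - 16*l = (l + 2)*(l^5 + 6*l^4 + 7*l^3 - 6*l^2 - 8*l) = l*(l + 2)*(l^4 + 6*l^3 + 7*l^2 - 6*l - 8) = l*(l + 2)^2*(l^3 + 4*l^2 - l - 4) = l*(l - 1)*(l + 2)^2*(l^2 + 5*l + 4) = l*(l - 1)*(l + 2)^2*(l + 4)*(l + 1)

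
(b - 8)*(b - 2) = b^2 - 10*b + 16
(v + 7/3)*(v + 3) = v^2 + 16*v/3 + 7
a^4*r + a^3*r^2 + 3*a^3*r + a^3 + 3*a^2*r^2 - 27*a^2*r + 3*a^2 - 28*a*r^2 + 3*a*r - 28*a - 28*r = (a - 4)*(a + 7)*(a + r)*(a*r + 1)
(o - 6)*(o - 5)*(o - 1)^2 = o^4 - 13*o^3 + 53*o^2 - 71*o + 30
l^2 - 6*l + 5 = (l - 5)*(l - 1)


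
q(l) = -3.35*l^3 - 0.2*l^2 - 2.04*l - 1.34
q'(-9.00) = -812.49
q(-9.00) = 2442.97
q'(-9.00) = -812.49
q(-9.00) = 2442.97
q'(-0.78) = -7.84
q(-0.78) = 1.72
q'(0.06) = -2.10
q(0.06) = -1.46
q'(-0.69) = -6.55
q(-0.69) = 1.07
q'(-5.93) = -353.08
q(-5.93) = 702.29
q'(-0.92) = -10.18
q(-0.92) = 2.98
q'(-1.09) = -13.54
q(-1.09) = 4.98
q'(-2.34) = -56.13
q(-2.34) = 45.26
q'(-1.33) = -19.29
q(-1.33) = 8.90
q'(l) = -10.05*l^2 - 0.4*l - 2.04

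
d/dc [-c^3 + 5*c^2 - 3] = c*(10 - 3*c)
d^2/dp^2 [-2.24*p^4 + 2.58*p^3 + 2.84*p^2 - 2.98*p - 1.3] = -26.88*p^2 + 15.48*p + 5.68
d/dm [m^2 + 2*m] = 2*m + 2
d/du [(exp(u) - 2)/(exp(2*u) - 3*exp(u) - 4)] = (-exp(2*u) + 4*exp(u) - 10)*exp(u)/(exp(4*u) - 6*exp(3*u) + exp(2*u) + 24*exp(u) + 16)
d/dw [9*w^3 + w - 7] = 27*w^2 + 1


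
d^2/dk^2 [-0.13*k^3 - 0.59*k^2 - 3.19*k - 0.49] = -0.78*k - 1.18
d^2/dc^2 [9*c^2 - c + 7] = 18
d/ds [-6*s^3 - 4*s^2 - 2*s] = -18*s^2 - 8*s - 2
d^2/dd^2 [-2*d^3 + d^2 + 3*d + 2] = 2 - 12*d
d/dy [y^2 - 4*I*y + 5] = 2*y - 4*I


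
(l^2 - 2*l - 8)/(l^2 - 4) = (l - 4)/(l - 2)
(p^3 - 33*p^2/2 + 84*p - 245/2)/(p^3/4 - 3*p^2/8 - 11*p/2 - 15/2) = 4*(-2*p^3 + 33*p^2 - 168*p + 245)/(-2*p^3 + 3*p^2 + 44*p + 60)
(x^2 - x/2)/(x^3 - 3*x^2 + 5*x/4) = 2/(2*x - 5)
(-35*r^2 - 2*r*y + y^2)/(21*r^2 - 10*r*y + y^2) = (5*r + y)/(-3*r + y)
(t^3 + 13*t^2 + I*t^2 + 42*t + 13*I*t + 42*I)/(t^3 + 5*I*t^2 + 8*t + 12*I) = (t^2 + 13*t + 42)/(t^2 + 4*I*t + 12)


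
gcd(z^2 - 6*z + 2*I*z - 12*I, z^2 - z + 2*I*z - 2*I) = z + 2*I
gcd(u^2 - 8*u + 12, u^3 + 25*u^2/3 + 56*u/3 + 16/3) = 1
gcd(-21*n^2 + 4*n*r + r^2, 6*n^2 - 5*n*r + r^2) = -3*n + r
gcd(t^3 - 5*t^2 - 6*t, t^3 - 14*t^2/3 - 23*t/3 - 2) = t^2 - 5*t - 6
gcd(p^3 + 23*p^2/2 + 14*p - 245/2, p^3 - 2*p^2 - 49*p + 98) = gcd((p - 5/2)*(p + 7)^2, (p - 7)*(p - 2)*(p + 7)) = p + 7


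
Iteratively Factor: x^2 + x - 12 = (x - 3)*(x + 4)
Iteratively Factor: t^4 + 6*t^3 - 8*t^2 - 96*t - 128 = (t + 4)*(t^3 + 2*t^2 - 16*t - 32) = (t + 2)*(t + 4)*(t^2 - 16) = (t - 4)*(t + 2)*(t + 4)*(t + 4)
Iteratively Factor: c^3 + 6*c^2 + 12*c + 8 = (c + 2)*(c^2 + 4*c + 4) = (c + 2)^2*(c + 2)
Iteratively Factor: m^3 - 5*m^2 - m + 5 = (m + 1)*(m^2 - 6*m + 5) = (m - 5)*(m + 1)*(m - 1)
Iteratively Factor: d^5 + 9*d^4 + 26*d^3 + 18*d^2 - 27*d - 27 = (d + 3)*(d^4 + 6*d^3 + 8*d^2 - 6*d - 9) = (d - 1)*(d + 3)*(d^3 + 7*d^2 + 15*d + 9) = (d - 1)*(d + 1)*(d + 3)*(d^2 + 6*d + 9) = (d - 1)*(d + 1)*(d + 3)^2*(d + 3)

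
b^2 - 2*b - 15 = (b - 5)*(b + 3)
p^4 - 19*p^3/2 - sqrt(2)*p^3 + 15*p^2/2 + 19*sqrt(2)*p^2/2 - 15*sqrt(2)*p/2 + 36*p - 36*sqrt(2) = (p - 8)*(p - 3)*(p + 3/2)*(p - sqrt(2))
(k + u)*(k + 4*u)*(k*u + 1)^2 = k^4*u^2 + 5*k^3*u^3 + 2*k^3*u + 4*k^2*u^4 + 10*k^2*u^2 + k^2 + 8*k*u^3 + 5*k*u + 4*u^2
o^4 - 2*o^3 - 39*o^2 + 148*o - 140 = (o - 5)*(o - 2)^2*(o + 7)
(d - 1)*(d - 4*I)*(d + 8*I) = d^3 - d^2 + 4*I*d^2 + 32*d - 4*I*d - 32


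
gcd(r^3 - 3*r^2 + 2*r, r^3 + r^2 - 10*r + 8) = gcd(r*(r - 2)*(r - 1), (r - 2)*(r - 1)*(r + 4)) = r^2 - 3*r + 2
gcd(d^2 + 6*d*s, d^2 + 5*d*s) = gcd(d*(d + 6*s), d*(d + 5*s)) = d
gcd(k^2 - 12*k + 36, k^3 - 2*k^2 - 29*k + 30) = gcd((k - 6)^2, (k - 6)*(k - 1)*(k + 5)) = k - 6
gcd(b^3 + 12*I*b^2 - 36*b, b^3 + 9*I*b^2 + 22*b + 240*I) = b + 6*I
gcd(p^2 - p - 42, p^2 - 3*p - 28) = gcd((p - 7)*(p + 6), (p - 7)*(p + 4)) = p - 7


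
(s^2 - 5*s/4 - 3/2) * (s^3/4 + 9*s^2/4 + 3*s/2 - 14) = s^5/4 + 31*s^4/16 - 27*s^3/16 - 77*s^2/4 + 61*s/4 + 21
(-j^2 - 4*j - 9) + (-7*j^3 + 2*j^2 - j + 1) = -7*j^3 + j^2 - 5*j - 8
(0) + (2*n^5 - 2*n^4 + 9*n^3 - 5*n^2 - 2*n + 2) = 2*n^5 - 2*n^4 + 9*n^3 - 5*n^2 - 2*n + 2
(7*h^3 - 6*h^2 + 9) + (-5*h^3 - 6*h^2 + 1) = 2*h^3 - 12*h^2 + 10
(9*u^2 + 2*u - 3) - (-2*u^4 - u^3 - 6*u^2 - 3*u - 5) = 2*u^4 + u^3 + 15*u^2 + 5*u + 2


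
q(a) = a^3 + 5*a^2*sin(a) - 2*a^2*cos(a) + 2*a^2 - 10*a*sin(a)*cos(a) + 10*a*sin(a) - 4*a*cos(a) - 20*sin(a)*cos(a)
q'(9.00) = -81.63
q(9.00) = 1316.71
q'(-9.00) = -85.65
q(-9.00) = -555.73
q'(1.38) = 75.89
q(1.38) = 21.27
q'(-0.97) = 5.83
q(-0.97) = 11.02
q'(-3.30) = 0.84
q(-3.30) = -4.33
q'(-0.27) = -19.89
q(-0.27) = 6.10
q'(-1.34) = 12.49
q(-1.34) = 7.36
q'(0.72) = 12.04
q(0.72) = -8.56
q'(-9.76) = -59.04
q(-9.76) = -495.68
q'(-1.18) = 10.68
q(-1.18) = 9.24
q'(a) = 2*a^2*sin(a) + 5*a^2*cos(a) + 3*a^2 + 10*a*sin(a)^2 + 14*a*sin(a) - 10*a*cos(a)^2 + 6*a*cos(a) + 4*a + 20*sin(a)^2 - 10*sin(a)*cos(a) + 10*sin(a) - 20*cos(a)^2 - 4*cos(a)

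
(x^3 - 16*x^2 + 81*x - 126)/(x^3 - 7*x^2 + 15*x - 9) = (x^2 - 13*x + 42)/(x^2 - 4*x + 3)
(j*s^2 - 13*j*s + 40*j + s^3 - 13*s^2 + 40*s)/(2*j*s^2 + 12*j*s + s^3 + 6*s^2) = (j*s^2 - 13*j*s + 40*j + s^3 - 13*s^2 + 40*s)/(s*(2*j*s + 12*j + s^2 + 6*s))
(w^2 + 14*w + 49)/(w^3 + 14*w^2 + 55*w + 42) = (w + 7)/(w^2 + 7*w + 6)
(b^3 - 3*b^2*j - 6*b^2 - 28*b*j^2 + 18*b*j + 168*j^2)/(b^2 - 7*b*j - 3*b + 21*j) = (b^2 + 4*b*j - 6*b - 24*j)/(b - 3)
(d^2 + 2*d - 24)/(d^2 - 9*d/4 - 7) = 4*(d + 6)/(4*d + 7)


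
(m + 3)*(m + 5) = m^2 + 8*m + 15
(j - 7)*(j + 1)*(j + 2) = j^3 - 4*j^2 - 19*j - 14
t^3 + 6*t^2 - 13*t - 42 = (t - 3)*(t + 2)*(t + 7)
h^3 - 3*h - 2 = (h - 2)*(h + 1)^2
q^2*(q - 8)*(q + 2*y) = q^4 + 2*q^3*y - 8*q^3 - 16*q^2*y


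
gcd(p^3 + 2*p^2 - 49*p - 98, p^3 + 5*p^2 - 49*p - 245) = p^2 - 49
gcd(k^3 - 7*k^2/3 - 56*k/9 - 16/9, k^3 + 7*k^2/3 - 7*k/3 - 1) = k + 1/3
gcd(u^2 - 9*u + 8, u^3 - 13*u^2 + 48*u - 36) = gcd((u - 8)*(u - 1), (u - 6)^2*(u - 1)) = u - 1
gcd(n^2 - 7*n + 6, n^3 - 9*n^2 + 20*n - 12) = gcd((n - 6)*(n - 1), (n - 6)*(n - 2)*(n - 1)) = n^2 - 7*n + 6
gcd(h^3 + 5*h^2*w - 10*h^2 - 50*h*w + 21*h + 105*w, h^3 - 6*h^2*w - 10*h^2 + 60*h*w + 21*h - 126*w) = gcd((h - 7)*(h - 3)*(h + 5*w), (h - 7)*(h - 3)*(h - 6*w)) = h^2 - 10*h + 21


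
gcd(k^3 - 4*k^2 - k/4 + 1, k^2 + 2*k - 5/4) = k - 1/2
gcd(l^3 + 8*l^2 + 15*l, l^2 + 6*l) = l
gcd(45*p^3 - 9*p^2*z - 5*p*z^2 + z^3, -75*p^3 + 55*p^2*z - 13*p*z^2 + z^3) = 15*p^2 - 8*p*z + z^2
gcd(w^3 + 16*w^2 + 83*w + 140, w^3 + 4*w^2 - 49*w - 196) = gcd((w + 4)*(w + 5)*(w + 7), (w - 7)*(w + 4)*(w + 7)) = w^2 + 11*w + 28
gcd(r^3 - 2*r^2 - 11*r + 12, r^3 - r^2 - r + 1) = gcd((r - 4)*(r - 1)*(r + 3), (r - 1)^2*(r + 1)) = r - 1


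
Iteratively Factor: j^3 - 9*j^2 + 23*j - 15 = (j - 3)*(j^2 - 6*j + 5) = (j - 5)*(j - 3)*(j - 1)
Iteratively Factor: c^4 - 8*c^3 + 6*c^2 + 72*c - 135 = (c + 3)*(c^3 - 11*c^2 + 39*c - 45) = (c - 5)*(c + 3)*(c^2 - 6*c + 9) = (c - 5)*(c - 3)*(c + 3)*(c - 3)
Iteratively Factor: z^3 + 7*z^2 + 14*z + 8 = (z + 2)*(z^2 + 5*z + 4) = (z + 2)*(z + 4)*(z + 1)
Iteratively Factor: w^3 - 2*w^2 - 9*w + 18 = (w - 3)*(w^2 + w - 6) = (w - 3)*(w - 2)*(w + 3)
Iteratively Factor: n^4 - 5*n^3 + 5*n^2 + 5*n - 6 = (n - 3)*(n^3 - 2*n^2 - n + 2) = (n - 3)*(n - 2)*(n^2 - 1) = (n - 3)*(n - 2)*(n - 1)*(n + 1)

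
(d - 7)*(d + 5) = d^2 - 2*d - 35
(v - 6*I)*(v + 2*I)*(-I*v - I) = -I*v^3 - 4*v^2 - I*v^2 - 4*v - 12*I*v - 12*I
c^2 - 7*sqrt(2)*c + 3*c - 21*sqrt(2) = (c + 3)*(c - 7*sqrt(2))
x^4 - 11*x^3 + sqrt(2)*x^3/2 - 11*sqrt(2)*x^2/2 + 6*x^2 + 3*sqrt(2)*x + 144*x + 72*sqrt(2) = (x - 8)*(x - 6)*(x + 3)*(x + sqrt(2)/2)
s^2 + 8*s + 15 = (s + 3)*(s + 5)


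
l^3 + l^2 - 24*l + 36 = (l - 3)*(l - 2)*(l + 6)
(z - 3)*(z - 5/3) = z^2 - 14*z/3 + 5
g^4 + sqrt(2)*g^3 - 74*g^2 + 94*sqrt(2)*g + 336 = (g - 4*sqrt(2))*(g - 3*sqrt(2))*(g + sqrt(2))*(g + 7*sqrt(2))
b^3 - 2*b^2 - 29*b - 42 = (b - 7)*(b + 2)*(b + 3)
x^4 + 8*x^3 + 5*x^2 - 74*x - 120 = (x - 3)*(x + 2)*(x + 4)*(x + 5)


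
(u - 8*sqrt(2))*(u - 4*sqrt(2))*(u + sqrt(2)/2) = u^3 - 23*sqrt(2)*u^2/2 + 52*u + 32*sqrt(2)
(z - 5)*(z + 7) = z^2 + 2*z - 35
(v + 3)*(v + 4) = v^2 + 7*v + 12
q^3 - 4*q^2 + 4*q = q*(q - 2)^2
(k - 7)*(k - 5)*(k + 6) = k^3 - 6*k^2 - 37*k + 210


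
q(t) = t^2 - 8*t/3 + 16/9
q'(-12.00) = -26.67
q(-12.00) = 177.78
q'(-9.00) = -20.67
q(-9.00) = 106.78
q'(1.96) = 1.25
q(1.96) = 0.39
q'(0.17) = -2.33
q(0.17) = 1.35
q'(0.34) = -1.99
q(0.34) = 0.99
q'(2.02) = 1.37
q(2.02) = 0.47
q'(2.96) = 3.25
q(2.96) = 2.65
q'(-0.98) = -4.63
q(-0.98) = 5.35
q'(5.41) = 8.15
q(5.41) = 16.62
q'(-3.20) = -9.07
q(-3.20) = 20.55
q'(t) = 2*t - 8/3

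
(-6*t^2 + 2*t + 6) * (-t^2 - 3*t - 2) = 6*t^4 + 16*t^3 - 22*t - 12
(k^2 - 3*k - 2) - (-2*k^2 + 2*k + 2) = 3*k^2 - 5*k - 4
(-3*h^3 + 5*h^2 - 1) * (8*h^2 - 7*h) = -24*h^5 + 61*h^4 - 35*h^3 - 8*h^2 + 7*h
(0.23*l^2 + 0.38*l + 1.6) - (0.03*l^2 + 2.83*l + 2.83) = 0.2*l^2 - 2.45*l - 1.23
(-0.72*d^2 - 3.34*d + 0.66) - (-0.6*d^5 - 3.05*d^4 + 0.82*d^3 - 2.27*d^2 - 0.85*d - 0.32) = 0.6*d^5 + 3.05*d^4 - 0.82*d^3 + 1.55*d^2 - 2.49*d + 0.98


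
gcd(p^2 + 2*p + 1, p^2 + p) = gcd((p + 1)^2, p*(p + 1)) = p + 1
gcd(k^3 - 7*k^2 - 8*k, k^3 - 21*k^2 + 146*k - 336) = k - 8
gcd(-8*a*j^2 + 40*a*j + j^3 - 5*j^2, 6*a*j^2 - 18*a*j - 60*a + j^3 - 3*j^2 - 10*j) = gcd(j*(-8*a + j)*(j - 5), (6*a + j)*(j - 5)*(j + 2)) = j - 5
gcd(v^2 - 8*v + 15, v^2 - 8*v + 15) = v^2 - 8*v + 15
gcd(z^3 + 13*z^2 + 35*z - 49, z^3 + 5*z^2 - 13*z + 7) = z^2 + 6*z - 7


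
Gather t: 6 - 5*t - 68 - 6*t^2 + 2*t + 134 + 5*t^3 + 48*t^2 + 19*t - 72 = 5*t^3 + 42*t^2 + 16*t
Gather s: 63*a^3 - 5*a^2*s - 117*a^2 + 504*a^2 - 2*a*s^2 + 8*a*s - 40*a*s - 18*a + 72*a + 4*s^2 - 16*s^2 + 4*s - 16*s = 63*a^3 + 387*a^2 + 54*a + s^2*(-2*a - 12) + s*(-5*a^2 - 32*a - 12)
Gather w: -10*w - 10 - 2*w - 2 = -12*w - 12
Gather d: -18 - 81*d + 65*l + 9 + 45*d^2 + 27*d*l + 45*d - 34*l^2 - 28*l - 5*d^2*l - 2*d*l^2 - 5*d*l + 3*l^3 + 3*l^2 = d^2*(45 - 5*l) + d*(-2*l^2 + 22*l - 36) + 3*l^3 - 31*l^2 + 37*l - 9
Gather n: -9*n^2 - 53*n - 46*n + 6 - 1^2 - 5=-9*n^2 - 99*n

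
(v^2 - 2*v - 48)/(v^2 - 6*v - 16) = (v + 6)/(v + 2)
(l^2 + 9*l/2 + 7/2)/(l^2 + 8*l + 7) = (l + 7/2)/(l + 7)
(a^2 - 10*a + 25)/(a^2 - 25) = (a - 5)/(a + 5)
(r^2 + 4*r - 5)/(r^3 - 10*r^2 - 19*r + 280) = (r - 1)/(r^2 - 15*r + 56)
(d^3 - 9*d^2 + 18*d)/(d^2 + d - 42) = d*(d - 3)/(d + 7)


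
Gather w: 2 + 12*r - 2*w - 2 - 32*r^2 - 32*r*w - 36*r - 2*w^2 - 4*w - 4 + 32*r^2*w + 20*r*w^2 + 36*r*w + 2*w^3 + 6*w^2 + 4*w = -32*r^2 - 24*r + 2*w^3 + w^2*(20*r + 4) + w*(32*r^2 + 4*r - 2) - 4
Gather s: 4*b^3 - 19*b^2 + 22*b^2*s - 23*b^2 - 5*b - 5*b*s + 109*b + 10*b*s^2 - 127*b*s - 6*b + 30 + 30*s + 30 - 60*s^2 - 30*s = 4*b^3 - 42*b^2 + 98*b + s^2*(10*b - 60) + s*(22*b^2 - 132*b) + 60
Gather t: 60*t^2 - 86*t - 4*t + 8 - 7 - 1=60*t^2 - 90*t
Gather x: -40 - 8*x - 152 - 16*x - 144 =-24*x - 336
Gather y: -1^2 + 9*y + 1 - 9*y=0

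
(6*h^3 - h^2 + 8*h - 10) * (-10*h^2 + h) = -60*h^5 + 16*h^4 - 81*h^3 + 108*h^2 - 10*h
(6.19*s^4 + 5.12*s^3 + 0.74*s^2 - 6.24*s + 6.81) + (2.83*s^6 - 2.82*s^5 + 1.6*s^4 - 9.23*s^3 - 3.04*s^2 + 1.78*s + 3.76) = 2.83*s^6 - 2.82*s^5 + 7.79*s^4 - 4.11*s^3 - 2.3*s^2 - 4.46*s + 10.57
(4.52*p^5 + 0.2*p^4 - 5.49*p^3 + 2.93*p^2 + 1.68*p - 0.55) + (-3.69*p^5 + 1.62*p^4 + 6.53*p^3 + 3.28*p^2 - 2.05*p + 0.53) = 0.83*p^5 + 1.82*p^4 + 1.04*p^3 + 6.21*p^2 - 0.37*p - 0.02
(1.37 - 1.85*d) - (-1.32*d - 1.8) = 3.17 - 0.53*d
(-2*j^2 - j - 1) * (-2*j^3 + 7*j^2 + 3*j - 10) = 4*j^5 - 12*j^4 - 11*j^3 + 10*j^2 + 7*j + 10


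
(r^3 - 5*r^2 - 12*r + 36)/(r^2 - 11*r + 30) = (r^2 + r - 6)/(r - 5)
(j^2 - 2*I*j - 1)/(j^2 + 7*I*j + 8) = (j - I)/(j + 8*I)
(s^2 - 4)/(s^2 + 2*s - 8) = (s + 2)/(s + 4)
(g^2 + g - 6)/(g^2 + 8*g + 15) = (g - 2)/(g + 5)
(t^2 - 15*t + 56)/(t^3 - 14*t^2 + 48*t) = (t - 7)/(t*(t - 6))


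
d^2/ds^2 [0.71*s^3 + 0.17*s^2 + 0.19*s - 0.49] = 4.26*s + 0.34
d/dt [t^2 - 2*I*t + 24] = 2*t - 2*I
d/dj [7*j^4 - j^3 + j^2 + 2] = j*(28*j^2 - 3*j + 2)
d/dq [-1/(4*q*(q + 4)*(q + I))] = (q*(q + 4) + q*(q + I) + (q + 4)*(q + I))/(4*q^2*(q + 4)^2*(q + I)^2)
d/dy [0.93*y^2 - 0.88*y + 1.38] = 1.86*y - 0.88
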